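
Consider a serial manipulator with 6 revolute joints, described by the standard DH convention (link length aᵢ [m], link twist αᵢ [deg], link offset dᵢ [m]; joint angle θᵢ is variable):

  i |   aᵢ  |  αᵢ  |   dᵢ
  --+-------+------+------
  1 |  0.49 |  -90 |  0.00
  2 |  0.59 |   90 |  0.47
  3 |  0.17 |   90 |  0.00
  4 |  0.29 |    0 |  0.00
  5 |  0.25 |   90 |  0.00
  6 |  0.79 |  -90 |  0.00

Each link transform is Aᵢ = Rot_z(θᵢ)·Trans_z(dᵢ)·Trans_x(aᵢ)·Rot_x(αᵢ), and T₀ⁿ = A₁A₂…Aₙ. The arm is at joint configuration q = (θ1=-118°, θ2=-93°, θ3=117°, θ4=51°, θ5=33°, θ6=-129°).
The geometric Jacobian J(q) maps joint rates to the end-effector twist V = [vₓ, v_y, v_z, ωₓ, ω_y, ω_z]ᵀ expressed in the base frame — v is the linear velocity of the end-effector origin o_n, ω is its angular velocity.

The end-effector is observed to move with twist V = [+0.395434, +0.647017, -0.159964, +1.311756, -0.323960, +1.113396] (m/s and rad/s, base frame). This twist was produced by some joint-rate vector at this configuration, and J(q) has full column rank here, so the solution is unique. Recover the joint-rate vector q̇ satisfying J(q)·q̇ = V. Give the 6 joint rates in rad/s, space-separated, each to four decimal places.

0.7350 0.7730 0.3410 0.8790 -0.2830 0.3010

o_n = [0.1837, -0.6820, -0.1041]
J₁: ẑ×o_n = [0.6820, 0.1837, -0.0000], ω = ẑ
J2: z=[0.8829, -0.4695, 0.0000] o=[-0.2300, -0.4326, 0.0000] → [0.0489, 0.0919, -0.0259, 0.8829, -0.4695, 0.0000]
J3: z=[0.4688, 0.8817, -0.0523] o=[0.1994, -0.6260, 0.5892] → [-0.6142, 0.3259, -0.0123, 0.4688, 0.8817, -0.0523]
J4: z=[0.4227, -0.1720, 0.8898] o=[0.3313, -0.7007, 0.5121] → [0.0893, 0.1292, -0.0175, 0.4227, -0.1720, 0.8898]
J5: z=[0.4227, -0.1720, 0.8898] o=[0.5785, -0.5822, 0.4176] → [0.1785, -0.1308, -0.1101, 0.4227, -0.1720, 0.8898]
J6: z=[0.7223, -0.5290, -0.4454] o=[0.7153, -0.3744, 0.3927] → [0.1259, 0.5957, -0.5034, 0.7223, -0.5290, -0.4454]
q̇ = J⁺·V = [0.7350, 0.7730, 0.3410, 0.8790, -0.2830, 0.3010]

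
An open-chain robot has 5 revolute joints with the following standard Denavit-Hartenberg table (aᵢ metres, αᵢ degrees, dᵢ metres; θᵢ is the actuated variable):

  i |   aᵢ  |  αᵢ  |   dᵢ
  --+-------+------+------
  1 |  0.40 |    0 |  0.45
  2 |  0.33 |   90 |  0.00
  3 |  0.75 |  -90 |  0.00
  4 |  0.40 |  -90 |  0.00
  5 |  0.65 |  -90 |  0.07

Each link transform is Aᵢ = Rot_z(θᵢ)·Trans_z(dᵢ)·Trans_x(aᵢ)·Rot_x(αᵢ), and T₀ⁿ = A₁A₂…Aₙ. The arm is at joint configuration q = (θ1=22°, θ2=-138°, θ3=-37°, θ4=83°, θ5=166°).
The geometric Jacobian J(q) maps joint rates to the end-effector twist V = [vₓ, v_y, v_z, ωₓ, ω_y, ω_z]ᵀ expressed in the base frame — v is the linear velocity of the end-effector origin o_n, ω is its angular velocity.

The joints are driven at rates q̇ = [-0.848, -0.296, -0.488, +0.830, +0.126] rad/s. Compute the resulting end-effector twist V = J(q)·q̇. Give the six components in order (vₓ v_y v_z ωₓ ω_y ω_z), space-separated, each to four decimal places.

o_n = [-0.1588, -0.4334, -0.0682]
J₁: ẑ×o_n = [0.4334, -0.1588, 0.0000], ω = ẑ
J2: z=[0.0000, 0.0000, 1.0000] o=[0.3709, 0.1498, 0.4500] → [0.5832, -0.5297, 0.0000, 0.0000, 0.0000, 1.0000]
J3: z=[-0.8988, 0.4384, 0.0000] o=[0.2262, -0.1468, 0.4500] → [-0.2272, -0.4658, 0.4264, -0.8988, 0.4384, 0.0000]
J4: z=[-0.2638, -0.5409, 0.7986] o=[-0.0364, -0.6851, -0.0014] → [-0.1649, -0.1155, -0.1327, -0.2638, -0.5409, 0.7986]
J5: z=[0.4570, 0.6590, 0.5973] o=[0.3034, -0.8941, -0.0307] → [-0.3000, -0.2590, 0.5152, 0.4570, 0.6590, 0.5973]
V = J·q̇ = [-0.6039, 0.3903, -0.2533, 0.2772, -0.5798, -0.4059]

-0.6039 0.3903 -0.2533 0.2772 -0.5798 -0.4059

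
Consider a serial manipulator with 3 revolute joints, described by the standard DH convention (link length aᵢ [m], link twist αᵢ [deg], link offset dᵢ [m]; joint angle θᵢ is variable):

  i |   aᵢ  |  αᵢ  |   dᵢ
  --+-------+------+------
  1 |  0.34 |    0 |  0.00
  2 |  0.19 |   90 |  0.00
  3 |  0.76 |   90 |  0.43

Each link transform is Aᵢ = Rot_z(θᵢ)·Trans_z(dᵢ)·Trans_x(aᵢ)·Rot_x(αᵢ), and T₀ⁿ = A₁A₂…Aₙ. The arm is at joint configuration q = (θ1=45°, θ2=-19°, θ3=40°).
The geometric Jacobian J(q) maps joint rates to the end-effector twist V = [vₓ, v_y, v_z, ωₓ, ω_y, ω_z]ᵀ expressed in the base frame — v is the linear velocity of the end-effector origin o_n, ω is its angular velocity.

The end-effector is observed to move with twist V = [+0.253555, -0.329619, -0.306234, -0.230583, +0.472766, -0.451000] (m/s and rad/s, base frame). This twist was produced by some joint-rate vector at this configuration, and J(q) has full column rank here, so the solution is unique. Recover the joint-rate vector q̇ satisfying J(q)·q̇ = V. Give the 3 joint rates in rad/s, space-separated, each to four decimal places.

o_n = [1.1230, 0.1924, 0.4885]
J₁: ẑ×o_n = [-0.1924, 1.1230, 0.0000], ω = ẑ
J2: z=[0.0000, 0.0000, 1.0000] o=[0.2404, 0.2404, 0.0000] → [0.0480, 0.8825, -0.0000, 0.0000, 0.0000, 1.0000]
J3: z=[0.4384, -0.8988, 0.0000] o=[0.4112, 0.3237, 0.0000] → [-0.4391, -0.2142, 0.5822, 0.4384, -0.8988, 0.0000]
q̇ = J⁺·V = [-0.1840, -0.2670, -0.5260]

-0.1840 -0.2670 -0.5260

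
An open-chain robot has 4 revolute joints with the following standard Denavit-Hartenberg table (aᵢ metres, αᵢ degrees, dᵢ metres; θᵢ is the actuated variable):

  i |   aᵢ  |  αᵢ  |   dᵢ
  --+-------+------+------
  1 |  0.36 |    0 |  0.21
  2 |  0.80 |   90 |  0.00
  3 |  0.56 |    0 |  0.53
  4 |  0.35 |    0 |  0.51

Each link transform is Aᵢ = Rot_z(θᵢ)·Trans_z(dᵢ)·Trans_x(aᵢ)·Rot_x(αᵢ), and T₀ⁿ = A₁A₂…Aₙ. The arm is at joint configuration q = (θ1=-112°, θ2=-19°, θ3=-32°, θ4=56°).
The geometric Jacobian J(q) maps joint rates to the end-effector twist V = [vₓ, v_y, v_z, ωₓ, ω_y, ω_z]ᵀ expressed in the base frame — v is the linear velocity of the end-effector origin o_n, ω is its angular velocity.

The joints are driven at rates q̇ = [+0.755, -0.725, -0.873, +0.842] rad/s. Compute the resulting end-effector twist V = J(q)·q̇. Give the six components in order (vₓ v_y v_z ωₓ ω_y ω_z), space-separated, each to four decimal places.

0.4347 0.0354 -0.4245 0.0234 -0.0203 0.0300

o_n = [-1.9659, -0.8550, 0.0556]
J₁: ẑ×o_n = [0.8550, -1.9659, 0.0000], ω = ẑ
J2: z=[0.0000, 0.0000, 1.0000] o=[-0.1349, -0.3338, 0.2100] → [0.5212, -1.8311, 0.0000, 0.0000, 0.0000, 1.0000]
J3: z=[-0.7547, 0.6561, 0.0000] o=[-0.6597, -0.9376, 0.2100] → [-0.1013, -0.1165, 0.7946, -0.7547, 0.6561, 0.0000]
J4: z=[-0.7547, 0.6561, 0.0000] o=[-1.3713, -0.9483, -0.0868] → [0.0934, 0.1074, 0.3197, -0.7547, 0.6561, 0.0000]
V = J·q̇ = [0.4347, 0.0354, -0.4245, 0.0234, -0.0203, 0.0300]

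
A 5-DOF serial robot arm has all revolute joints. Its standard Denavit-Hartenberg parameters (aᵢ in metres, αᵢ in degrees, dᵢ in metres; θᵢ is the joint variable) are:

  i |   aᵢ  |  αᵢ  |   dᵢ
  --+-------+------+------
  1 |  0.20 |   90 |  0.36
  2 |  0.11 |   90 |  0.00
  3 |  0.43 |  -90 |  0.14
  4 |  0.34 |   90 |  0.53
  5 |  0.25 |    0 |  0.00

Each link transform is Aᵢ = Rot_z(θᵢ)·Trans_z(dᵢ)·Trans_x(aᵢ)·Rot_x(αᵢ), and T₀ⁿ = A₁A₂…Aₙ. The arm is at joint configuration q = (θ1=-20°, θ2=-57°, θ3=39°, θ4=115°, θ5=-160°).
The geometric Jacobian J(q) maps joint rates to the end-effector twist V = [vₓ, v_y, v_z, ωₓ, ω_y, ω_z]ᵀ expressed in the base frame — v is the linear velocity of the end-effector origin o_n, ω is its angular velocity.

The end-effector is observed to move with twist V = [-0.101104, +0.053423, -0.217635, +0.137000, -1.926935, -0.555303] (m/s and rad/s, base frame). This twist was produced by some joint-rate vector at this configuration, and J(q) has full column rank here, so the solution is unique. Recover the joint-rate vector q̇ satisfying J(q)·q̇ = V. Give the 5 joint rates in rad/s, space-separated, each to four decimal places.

-0.7670 0.9670 -0.4510 0.4610 0.7690

o_n = [0.0180, -0.6324, 0.2266]
J₁: ẑ×o_n = [0.6324, 0.0180, -0.0000], ω = ẑ
J2: z=[-0.3420, -0.9397, 0.0000] o=[0.1879, -0.0684, 0.3600] → [0.1253, -0.0456, 0.0332, -0.3420, -0.9397, 0.0000]
J3: z=[-0.7881, 0.2868, -0.5446] o=[0.2442, -0.0889, 0.2677] → [-0.3078, 0.0908, 0.4932, -0.7881, 0.2868, -0.5446]
J4: z=[-0.5879, -0.6131, 0.5278] o=[0.2124, -0.3653, -0.0888] → [-0.0524, 0.0828, 0.0379, -0.5879, -0.6131, 0.5278]
J5: z=[0.4985, -0.7884, -0.3605] o=[0.1174, -0.6728, 0.4524] → [0.1926, 0.1484, -0.0582, 0.4985, -0.7884, -0.3605]
q̇ = J⁺·V = [-0.7670, 0.9670, -0.4510, 0.4610, 0.7690]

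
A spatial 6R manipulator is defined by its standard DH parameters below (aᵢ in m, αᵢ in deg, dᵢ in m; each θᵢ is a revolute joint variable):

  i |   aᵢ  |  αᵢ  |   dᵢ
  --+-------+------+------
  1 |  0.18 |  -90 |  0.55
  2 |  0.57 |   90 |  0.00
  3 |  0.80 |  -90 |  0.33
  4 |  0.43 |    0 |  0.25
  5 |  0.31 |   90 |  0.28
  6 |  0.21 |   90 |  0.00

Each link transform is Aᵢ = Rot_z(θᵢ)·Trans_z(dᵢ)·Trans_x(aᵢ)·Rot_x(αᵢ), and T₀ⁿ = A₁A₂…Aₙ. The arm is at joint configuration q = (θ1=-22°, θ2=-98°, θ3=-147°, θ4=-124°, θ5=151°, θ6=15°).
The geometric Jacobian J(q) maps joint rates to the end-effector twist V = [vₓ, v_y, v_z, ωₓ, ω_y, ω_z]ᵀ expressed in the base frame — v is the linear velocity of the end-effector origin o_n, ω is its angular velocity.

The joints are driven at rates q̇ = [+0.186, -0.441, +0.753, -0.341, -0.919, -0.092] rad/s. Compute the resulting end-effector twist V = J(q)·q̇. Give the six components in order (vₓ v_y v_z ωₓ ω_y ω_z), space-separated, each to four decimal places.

o_n = [-0.6452, -0.8650, 0.5223]
J₁: ẑ×o_n = [0.8650, -0.6452, 0.0000], ω = ẑ
J2: z=[0.3746, 0.9272, 0.0000] o=[0.1669, -0.0674, 0.5500] → [-0.0257, 0.0104, 0.4542, 0.3746, 0.9272, 0.0000]
J3: z=[-0.9182, 0.3710, -0.1392] o=[0.0933, -0.0377, 1.1145] → [-0.3348, -0.4409, 1.0335, -0.9182, 0.3710, -0.1392]
J4: z=[-0.3845, -0.7492, 0.5393] o=[-0.2863, -0.3543, 0.4041] → [0.1869, -0.1482, -0.0726, -0.3845, -0.7492, 0.5393]
J5: z=[-0.3845, -0.7492, 0.5393] o=[-0.6867, -0.2774, 0.6890] → [0.4419, -0.0418, 0.2570, -0.3845, -0.7492, 0.5393]
J6: z=[-0.8616, 0.0814, -0.5010] o=[-0.6916, -0.6909, 0.6302] → [-0.0960, -0.1162, 0.1462, -0.8616, 0.0814, -0.5010]
V = J·q̇ = [-0.5409, -0.3570, 0.3531, -0.2929, 0.8070, -0.5523]

-0.5409 -0.3570 0.3531 -0.2929 0.8070 -0.5523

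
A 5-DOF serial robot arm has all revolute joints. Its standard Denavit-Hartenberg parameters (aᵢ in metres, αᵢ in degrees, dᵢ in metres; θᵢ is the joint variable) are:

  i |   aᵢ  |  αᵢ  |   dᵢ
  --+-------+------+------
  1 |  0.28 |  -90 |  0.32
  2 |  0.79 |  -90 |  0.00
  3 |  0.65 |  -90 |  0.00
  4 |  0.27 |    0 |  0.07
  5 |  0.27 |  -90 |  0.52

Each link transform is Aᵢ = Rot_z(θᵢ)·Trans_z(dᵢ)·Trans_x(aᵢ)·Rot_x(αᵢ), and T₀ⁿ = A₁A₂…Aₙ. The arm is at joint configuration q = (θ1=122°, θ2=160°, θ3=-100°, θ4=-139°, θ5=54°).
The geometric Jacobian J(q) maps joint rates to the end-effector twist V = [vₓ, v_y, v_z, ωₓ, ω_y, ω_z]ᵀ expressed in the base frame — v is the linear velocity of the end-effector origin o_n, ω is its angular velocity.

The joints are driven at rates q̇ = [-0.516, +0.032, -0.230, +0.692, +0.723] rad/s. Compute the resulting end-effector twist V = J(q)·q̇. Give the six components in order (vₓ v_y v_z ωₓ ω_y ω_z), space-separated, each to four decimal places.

-1.2350 -0.2313 0.2192 0.4167 -1.1909 -1.2087

o_n = [0.0954, -1.2190, 0.2982]
J₁: ẑ×o_n = [1.2190, 0.0954, -0.0000], ω = ẑ
J2: z=[-0.8480, -0.5299, 0.0000] o=[-0.1484, 0.2375, 0.3200] → [0.0116, -0.0185, 1.3643, -0.8480, -0.5299, 0.0000]
J3: z=[0.1812, -0.2900, 0.9397] o=[0.2450, -0.3921, 0.0498] → [0.7050, -0.1856, -0.1933, 0.1812, -0.2900, 0.9397]
J4: z=[0.3431, -0.8768, -0.3368] o=[-0.3541, -0.6414, 0.0884] → [-0.3785, -0.2234, 0.1959, 0.3431, -0.8768, -0.3368]
J5: z=[0.3431, -0.8768, -0.3368] o=[-0.1101, -0.6760, 0.2192] → [-0.2522, -0.0963, -0.0061, 0.3431, -0.8768, -0.3368]
V = J·q̇ = [-1.2350, -0.2313, 0.2192, 0.4167, -1.1909, -1.2087]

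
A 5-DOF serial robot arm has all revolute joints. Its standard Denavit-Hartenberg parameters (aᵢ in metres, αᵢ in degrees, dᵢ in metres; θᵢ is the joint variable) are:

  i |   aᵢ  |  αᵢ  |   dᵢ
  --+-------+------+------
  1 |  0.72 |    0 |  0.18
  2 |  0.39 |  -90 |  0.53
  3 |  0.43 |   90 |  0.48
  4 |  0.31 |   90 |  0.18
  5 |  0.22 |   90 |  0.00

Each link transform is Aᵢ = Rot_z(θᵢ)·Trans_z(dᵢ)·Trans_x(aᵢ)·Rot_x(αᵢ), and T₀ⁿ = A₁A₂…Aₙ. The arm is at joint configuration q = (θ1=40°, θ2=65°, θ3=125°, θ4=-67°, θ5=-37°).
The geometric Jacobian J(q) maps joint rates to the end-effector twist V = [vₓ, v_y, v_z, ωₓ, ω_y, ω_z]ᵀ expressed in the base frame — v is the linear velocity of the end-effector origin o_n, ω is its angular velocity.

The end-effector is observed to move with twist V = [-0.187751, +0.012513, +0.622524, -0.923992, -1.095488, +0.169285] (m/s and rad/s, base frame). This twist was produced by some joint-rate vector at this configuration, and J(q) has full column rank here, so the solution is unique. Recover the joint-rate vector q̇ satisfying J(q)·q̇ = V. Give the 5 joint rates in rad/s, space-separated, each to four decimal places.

o_n = [0.5007, 0.5253, 0.1750]
J₁: ẑ×o_n = [-0.5253, 0.5007, 0.0000], ω = ẑ
J2: z=[0.0000, 0.0000, 1.0000] o=[0.5516, 0.4628, 0.1800] → [-0.0625, -0.0508, 0.0000, 0.0000, 0.0000, 1.0000]
J3: z=[-0.9659, -0.2588, 0.0000] o=[0.4506, 0.8395, 0.7100] → [0.1385, -0.5168, 0.3165, -0.9659, -0.2588, 0.0000]
J4: z=[-0.2120, 0.7912, -0.5736] o=[0.0508, 0.4771, 0.3578] → [-0.1169, -0.2968, -0.3662, -0.2120, 0.7912, -0.5736]
J5: z=[0.2408, 0.6111, 0.7540] o=[0.3063, 0.6262, 0.1553] → [0.0882, 0.1419, -0.1432, 0.2408, 0.6111, 0.7540]
q̇ = J⁺·V = [0.7320, -0.5350, 0.9670, -0.6550, -0.5350]

0.7320 -0.5350 0.9670 -0.6550 -0.5350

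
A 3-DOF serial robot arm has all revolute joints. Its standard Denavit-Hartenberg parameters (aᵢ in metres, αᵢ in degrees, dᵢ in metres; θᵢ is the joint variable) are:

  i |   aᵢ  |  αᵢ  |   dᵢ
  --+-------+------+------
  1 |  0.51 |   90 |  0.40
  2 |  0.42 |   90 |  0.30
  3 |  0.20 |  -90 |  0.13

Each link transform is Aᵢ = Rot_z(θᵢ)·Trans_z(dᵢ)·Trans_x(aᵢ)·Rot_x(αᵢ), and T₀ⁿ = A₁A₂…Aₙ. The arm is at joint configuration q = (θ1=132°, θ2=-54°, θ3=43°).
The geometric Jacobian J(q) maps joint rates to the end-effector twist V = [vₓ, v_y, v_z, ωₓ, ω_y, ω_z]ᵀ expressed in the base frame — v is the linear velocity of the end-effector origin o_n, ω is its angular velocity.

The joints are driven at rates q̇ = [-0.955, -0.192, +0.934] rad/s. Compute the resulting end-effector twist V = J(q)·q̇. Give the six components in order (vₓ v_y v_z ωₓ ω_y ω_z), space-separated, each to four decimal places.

1.0227 0.1212 0.0594 0.3629 -0.6900 -1.5040

o_n = [-0.1693, 0.8402, -0.1345]
J₁: ẑ×o_n = [-0.8402, -0.1693, 0.0000], ω = ẑ
J2: z=[0.7431, 0.6691, 0.0000] o=[-0.3413, 0.3790, 0.4000] → [-0.3577, 0.3972, 0.2277, 0.7431, 0.6691, 0.0000]
J3: z=[0.5413, -0.6012, -0.5878] o=[-0.2835, 0.7632, 0.0602] → [0.1623, 0.0383, 0.1103, 0.5413, -0.6012, -0.5878]
V = J·q̇ = [1.0227, 0.1212, 0.0594, 0.3629, -0.6900, -1.5040]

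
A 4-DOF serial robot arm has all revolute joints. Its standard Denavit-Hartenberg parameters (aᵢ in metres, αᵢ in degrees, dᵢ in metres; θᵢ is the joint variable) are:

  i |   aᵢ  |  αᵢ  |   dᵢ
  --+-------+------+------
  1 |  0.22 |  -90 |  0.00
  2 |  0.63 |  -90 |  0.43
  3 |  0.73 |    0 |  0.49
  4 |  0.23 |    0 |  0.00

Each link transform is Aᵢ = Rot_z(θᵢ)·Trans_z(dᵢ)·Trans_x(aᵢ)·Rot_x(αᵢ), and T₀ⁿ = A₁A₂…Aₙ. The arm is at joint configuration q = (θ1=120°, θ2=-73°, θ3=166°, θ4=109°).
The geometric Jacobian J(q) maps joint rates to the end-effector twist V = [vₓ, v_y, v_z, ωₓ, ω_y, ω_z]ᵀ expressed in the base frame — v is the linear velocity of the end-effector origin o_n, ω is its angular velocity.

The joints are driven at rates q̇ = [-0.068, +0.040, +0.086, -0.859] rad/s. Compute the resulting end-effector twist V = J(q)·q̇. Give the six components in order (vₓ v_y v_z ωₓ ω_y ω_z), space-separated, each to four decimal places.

-0.0109 -0.0425 -0.2020 0.3350 -0.6602 0.1580

o_n = [-0.7537, 0.3403, -0.1990]
J₁: ẑ×o_n = [-0.3403, -0.7537, 0.0000], ω = ẑ
J2: z=[-0.8660, -0.5000, 0.0000] o=[-0.1100, 0.1905, 0.0000] → [0.0995, -0.1723, -0.4516, -0.8660, -0.5000, 0.0000]
J3: z=[-0.4782, 0.8282, -0.2924] o=[-0.5745, 0.1350, 0.6025] → [-0.6037, -0.3308, 0.0502, -0.4782, 0.8282, -0.2924]
J4: z=[-0.4782, 0.8282, -0.2924] o=[-0.5523, 0.4498, -0.2182] → [-0.0161, 0.0680, 0.2191, -0.4782, 0.8282, -0.2924]
V = J·q̇ = [-0.0109, -0.0425, -0.2020, 0.3350, -0.6602, 0.1580]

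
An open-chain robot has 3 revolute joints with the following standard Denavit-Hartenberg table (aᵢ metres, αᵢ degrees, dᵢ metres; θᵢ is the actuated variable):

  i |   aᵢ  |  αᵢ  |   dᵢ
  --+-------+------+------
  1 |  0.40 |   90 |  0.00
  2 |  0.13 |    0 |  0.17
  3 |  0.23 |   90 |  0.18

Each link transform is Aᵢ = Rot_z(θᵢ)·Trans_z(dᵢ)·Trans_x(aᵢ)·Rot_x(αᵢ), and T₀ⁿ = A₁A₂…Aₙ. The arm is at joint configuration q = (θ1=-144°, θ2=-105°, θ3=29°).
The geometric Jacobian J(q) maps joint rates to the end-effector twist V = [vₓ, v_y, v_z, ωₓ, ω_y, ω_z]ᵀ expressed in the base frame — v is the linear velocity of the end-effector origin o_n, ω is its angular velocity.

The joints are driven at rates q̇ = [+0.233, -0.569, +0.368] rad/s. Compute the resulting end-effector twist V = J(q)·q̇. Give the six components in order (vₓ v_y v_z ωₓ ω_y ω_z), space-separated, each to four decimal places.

0.0859 -0.0591 0.0080 0.1181 -0.1626 0.2330

o_n = [-0.5471, 0.0351, -0.3487]
J₁: ẑ×o_n = [-0.0351, -0.5471, 0.0000], ω = ẑ
J2: z=[-0.5878, 0.8090, 0.0000] o=[-0.3236, -0.2351, 0.0000] → [-0.2821, -0.2050, 0.0220, -0.5878, 0.8090, 0.0000]
J3: z=[-0.5878, 0.8090, 0.0000] o=[-0.3963, -0.0778, -0.1256] → [-0.1805, -0.1312, 0.0556, -0.5878, 0.8090, 0.0000]
V = J·q̇ = [0.0859, -0.0591, 0.0080, 0.1181, -0.1626, 0.2330]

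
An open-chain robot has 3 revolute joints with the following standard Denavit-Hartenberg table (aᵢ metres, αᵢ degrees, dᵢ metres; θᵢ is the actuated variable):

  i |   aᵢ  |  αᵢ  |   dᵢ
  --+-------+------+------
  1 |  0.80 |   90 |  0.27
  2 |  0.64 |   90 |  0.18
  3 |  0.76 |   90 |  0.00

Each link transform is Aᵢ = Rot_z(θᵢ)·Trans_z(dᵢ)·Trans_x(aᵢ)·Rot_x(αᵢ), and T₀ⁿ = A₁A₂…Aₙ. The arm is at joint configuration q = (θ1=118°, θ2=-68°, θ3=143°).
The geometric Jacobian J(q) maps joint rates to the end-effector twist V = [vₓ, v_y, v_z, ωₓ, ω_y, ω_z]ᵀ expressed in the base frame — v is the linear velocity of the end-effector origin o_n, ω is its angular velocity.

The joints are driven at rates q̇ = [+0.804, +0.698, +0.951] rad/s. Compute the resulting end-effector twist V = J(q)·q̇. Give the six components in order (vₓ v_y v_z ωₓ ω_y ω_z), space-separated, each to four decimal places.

-1.2605 -0.2501 0.4119 1.0303 -0.4508 0.4477

o_n = [0.1814, 1.0165, 0.2394]
J₁: ẑ×o_n = [-1.0165, 0.1814, 0.0000], ω = ẑ
J2: z=[0.8829, 0.4695, 0.0000] o=[-0.3756, 0.7064, 0.2700] → [-0.0144, 0.0270, 0.0124, 0.8829, 0.4695, 0.0000]
J3: z=[0.4353, -0.8187, -0.3746] o=[-0.3292, 1.0025, -0.3234] → [-0.4555, -0.4362, 0.4241, 0.4353, -0.8187, -0.3746]
V = J·q̇ = [-1.2605, -0.2501, 0.4119, 1.0303, -0.4508, 0.4477]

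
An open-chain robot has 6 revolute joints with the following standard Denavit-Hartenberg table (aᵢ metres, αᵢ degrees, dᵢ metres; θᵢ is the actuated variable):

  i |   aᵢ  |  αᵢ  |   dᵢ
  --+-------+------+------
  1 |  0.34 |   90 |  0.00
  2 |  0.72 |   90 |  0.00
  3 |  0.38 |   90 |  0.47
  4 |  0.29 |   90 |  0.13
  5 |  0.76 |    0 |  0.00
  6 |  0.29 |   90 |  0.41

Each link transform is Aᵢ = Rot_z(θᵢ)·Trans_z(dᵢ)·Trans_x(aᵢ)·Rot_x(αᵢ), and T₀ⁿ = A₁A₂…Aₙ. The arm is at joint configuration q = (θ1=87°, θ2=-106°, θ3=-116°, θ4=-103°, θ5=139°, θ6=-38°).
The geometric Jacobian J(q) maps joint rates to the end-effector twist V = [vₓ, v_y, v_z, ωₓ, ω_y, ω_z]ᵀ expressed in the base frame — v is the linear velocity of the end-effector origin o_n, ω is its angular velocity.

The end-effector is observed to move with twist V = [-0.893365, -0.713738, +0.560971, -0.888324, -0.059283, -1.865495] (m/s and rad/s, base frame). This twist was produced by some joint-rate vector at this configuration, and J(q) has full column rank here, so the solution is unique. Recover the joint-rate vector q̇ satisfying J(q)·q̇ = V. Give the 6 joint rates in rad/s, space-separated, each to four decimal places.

o_n = [0.3236, -0.5009, 0.3668]
J₁: ẑ×o_n = [0.5009, 0.3236, -0.0000], ω = ẑ
J2: z=[0.9986, -0.0523, 0.0000] o=[0.0178, 0.3395, 0.0000] → [-0.0192, -0.3663, -0.8232, 0.9986, -0.0523, 0.0000]
J3: z=[-0.0503, -0.9599, 0.2756] o=[0.0074, 0.1413, -0.6921] → [-0.8395, 0.1404, 0.3358, -0.0503, -0.9599, 0.2756]
J4: z=[0.4507, 0.2245, 0.8640] o=[-0.3549, -0.2461, -0.4024] → [0.3928, 0.2395, -0.2671, 0.4507, 0.2245, 0.8640]
J5: z=[0.8571, -0.3793, -0.3486] o=[-0.2240, 0.0434, -0.3955] → [-0.4789, -0.8442, -0.2588, 0.8571, -0.3793, -0.3486]
J6: z=[0.8571, -0.3793, -0.3486] o=[-0.1423, -0.3595, 0.2437] → [-0.0960, -0.2679, 0.0556, 0.8571, -0.3793, -0.3486]
q̇ = J⁺·V = [-0.9260, -0.6830, -0.2100, -0.9260, 0.6080, -0.3740]

-0.9260 -0.6830 -0.2100 -0.9260 0.6080 -0.3740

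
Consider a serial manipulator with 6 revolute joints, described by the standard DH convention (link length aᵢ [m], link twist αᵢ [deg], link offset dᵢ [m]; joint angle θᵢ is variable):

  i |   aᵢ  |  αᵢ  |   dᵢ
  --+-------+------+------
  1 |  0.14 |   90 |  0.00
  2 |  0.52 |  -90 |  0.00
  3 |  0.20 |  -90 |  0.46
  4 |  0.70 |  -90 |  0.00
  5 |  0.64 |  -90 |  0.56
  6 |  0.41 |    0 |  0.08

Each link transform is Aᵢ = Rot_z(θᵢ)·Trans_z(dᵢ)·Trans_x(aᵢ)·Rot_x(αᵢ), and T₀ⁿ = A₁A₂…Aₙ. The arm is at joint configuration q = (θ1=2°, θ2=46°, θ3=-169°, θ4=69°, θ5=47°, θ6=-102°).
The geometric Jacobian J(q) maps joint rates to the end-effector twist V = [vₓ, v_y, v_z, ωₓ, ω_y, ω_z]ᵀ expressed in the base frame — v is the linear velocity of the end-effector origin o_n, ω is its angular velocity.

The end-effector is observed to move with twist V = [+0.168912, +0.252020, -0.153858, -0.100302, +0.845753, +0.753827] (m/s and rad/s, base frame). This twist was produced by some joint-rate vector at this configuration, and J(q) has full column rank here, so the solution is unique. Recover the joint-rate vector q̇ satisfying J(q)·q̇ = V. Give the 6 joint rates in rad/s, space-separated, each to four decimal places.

-0.2970 -0.3230 0.3250 0.2810 0.5780 0.9710

o_n = [1.2494, 0.5591, -0.0360]
J₁: ẑ×o_n = [-0.5591, 1.2494, 0.0000], ω = ẑ
J2: z=[0.0349, -0.9994, 0.0000] o=[0.1399, 0.0049, 0.0000] → [0.0359, 0.0013, 1.1282, 0.0349, -0.9994, 0.0000]
J3: z=[-0.7189, -0.0251, 0.6947] o=[0.5009, 0.0175, 0.3741] → [-0.3659, 0.2252, -0.3705, -0.7189, -0.0251, 0.6947]
J4: z=[0.1667, -0.9764, 0.1373] o=[0.0353, -0.0370, 0.5524] → [0.4926, 0.2647, 1.2849, 0.1667, -0.9764, 0.1373]
J5: z=[0.8876, 0.2092, 0.4103] o=[0.3358, -0.0744, -0.0787] → [-0.2509, 0.3369, 0.3711, 0.8876, 0.2092, 0.4103]
J6: z=[-0.4277, 0.7050, 0.5658] o=[0.9422, 0.4765, -0.3067] → [0.1442, 0.2896, -0.2519, -0.4277, 0.7050, 0.5658]
q̇ = J⁺·V = [-0.2970, -0.3230, 0.3250, 0.2810, 0.5780, 0.9710]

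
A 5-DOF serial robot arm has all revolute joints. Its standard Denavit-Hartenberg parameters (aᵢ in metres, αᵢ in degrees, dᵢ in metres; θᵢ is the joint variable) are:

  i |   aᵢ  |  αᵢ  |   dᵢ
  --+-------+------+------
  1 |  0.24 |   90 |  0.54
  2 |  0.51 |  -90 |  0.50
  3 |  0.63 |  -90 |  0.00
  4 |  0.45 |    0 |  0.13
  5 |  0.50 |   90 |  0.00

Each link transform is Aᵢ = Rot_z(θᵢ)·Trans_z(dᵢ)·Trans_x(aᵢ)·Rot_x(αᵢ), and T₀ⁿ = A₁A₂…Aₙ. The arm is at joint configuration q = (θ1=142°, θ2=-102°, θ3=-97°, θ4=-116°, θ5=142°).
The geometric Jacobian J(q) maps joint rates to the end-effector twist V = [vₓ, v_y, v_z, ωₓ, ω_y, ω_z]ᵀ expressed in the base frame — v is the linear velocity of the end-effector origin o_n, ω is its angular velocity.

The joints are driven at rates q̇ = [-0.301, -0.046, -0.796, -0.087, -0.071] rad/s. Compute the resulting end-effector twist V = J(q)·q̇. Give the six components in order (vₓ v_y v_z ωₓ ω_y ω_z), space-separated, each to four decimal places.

0.2603 -0.0637 0.6795 0.5477 -0.5107 0.0179

o_n = [0.6118, 1.2877, -0.0184]
J₁: ẑ×o_n = [-1.2877, 0.6118, 0.0000], ω = ẑ
J2: z=[0.6157, 0.7880, 0.0000] o=[-0.1891, 0.1478, 0.5400] → [-0.4400, 0.3438, 0.0707, 0.6157, 0.7880, 0.0000]
J3: z=[-0.7708, 0.6022, -0.2079] o=[0.2023, 0.4765, 0.0411] → [0.1328, -0.1311, -0.8719, -0.7708, 0.6022, -0.2079]
J4: z=[0.2376, -0.0310, -0.9709] o=[0.5747, 0.9791, 0.1162] → [0.3039, -0.0040, 0.0745, 0.2376, -0.0310, -0.9709]
J5: z=[0.2376, -0.0310, -0.9709] o=[0.1772, 1.0612, -0.1176] → [0.2168, -0.4455, 0.0673, 0.2376, -0.0310, -0.9709]
V = J·q̇ = [0.2603, -0.0637, 0.6795, 0.5477, -0.5107, 0.0179]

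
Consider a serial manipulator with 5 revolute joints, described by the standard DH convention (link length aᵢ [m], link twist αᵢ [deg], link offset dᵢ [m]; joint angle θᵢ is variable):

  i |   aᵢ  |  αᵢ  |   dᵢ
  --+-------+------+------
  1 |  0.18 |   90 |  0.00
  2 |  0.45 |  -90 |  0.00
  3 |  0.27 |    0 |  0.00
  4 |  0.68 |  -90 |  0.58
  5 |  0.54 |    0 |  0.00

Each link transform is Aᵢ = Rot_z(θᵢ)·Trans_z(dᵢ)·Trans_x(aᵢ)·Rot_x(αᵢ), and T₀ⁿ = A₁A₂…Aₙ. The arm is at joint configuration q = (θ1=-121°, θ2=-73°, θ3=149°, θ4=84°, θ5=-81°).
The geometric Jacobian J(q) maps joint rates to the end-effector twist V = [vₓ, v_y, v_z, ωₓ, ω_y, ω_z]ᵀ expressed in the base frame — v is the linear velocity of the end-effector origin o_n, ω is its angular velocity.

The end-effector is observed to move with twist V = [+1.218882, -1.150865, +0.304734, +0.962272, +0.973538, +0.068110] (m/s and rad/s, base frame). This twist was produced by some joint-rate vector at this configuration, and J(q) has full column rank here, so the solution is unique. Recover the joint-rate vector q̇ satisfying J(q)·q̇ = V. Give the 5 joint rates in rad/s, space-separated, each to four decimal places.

o_n = [-1.0088, -0.7636, 0.5565]
J₁: ẑ×o_n = [0.7636, -1.0088, 0.0000], ω = ẑ
J2: z=[-0.8572, 0.5150, 0.0000] o=[-0.0927, -0.1543, 0.0000] → [0.2866, 0.4770, 0.9941, -0.8572, 0.5150, 0.0000]
J3: z=[-0.4925, -0.8197, 0.2924] o=[-0.1605, -0.2671, -0.4303] → [-0.6637, 0.2380, -0.4509, -0.4925, -0.8197, 0.2924]
J4: z=[-0.4925, -0.8197, 0.2924] o=[-0.0064, -0.2807, -0.2090] → [-0.4863, 0.0839, -0.5839, -0.4925, -0.8197, 0.2924]
J5: z=[-0.6361, 0.1098, -0.7637] o=[-0.6960, -0.3739, 0.3519] → [-0.2752, 0.3691, 0.2823, -0.6361, 0.1098, -0.7637]
q̇ = J⁺·V = [0.7420, -0.5160, -0.9800, -0.4890, 0.3200]

0.7420 -0.5160 -0.9800 -0.4890 0.3200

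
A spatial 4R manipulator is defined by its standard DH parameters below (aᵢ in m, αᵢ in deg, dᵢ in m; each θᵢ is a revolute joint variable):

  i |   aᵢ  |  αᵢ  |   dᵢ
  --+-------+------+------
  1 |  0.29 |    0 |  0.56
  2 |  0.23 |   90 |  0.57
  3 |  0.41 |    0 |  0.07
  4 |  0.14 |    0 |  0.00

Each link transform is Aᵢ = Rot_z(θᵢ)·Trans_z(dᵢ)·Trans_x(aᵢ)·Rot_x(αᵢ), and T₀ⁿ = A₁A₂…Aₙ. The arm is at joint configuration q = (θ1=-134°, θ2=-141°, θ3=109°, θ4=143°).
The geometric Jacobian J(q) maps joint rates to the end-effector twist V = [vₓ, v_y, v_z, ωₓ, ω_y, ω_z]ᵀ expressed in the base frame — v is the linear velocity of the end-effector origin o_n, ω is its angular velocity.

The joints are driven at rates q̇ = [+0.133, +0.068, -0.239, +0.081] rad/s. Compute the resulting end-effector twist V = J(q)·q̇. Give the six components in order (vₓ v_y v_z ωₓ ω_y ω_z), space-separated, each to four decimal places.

o_n = [-0.1271, -0.1617, 1.3845]
J₁: ẑ×o_n = [0.1617, -0.1271, 0.0000], ω = ẑ
J2: z=[0.0000, 0.0000, 1.0000] o=[-0.2015, -0.2086, 0.5600] → [-0.0470, 0.0744, 0.0000, 0.0000, 0.0000, 1.0000]
J3: z=[0.9962, -0.0872, 0.0000] o=[-0.1814, 0.0205, 1.1300] → [-0.0222, -0.2535, -0.1767, 0.9962, -0.0872, 0.0000]
J4: z=[0.9962, -0.0872, 0.0000] o=[-0.1233, -0.1186, 1.5177] → [0.0116, 0.1326, -0.0433, 0.9962, -0.0872, 0.0000]
V = J·q̇ = [0.0245, 0.0595, 0.0387, -0.1574, 0.0138, 0.2010]

0.0245 0.0595 0.0387 -0.1574 0.0138 0.2010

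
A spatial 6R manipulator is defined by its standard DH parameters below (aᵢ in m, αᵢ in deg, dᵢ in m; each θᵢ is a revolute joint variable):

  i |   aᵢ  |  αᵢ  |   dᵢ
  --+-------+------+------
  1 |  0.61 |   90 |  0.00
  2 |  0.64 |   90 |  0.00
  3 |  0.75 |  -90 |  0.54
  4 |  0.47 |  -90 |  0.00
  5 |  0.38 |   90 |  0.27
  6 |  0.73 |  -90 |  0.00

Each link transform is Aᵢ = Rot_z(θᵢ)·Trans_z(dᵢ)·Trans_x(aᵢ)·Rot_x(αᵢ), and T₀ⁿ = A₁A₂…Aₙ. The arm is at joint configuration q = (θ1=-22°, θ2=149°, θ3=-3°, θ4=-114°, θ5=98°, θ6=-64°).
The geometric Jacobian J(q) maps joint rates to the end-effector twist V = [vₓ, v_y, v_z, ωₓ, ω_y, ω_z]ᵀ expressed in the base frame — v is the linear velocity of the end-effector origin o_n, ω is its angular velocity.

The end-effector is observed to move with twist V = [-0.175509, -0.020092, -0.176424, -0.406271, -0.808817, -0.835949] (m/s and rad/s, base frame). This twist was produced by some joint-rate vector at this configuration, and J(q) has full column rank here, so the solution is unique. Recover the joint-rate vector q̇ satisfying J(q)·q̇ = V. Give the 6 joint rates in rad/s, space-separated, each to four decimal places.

-0.3890 0.7090 -0.2480 0.1720 -0.2320 -0.0870

o_n = [0.5003, 0.5583, 1.0573]
J₁: ẑ×o_n = [-0.5583, 0.5003, 0.0000], ω = ẑ
J2: z=[-0.3746, -0.9272, 0.0000] o=[0.5656, -0.2285, 0.0000] → [-0.9803, 0.3961, -0.3553, -0.3746, -0.9272, 0.0000]
J3: z=[0.4775, -0.1929, 0.8572] o=[0.0569, -0.0230, 0.3296] → [-0.6387, 0.0325, 0.3632, 0.4775, -0.1929, 0.8572]
J4: z=[-0.4157, -0.9091, 0.0270] o=[-0.2657, 0.1497, 1.1782] → [0.0989, -0.0296, 0.5265, -0.4157, -0.9091, 0.0270]
J5: z=[-0.5129, 0.2588, 0.8185] o=[0.0873, -0.0037, 1.4480] → [-0.5611, 0.1377, -0.3952, -0.5129, 0.2588, 0.8185]
J6: z=[0.8016, -0.1967, 0.5645] o=[0.0655, 0.4255, 1.6285] → [0.0374, 0.7033, 0.1920, 0.8016, -0.1967, 0.5645]
q̇ = J⁺·V = [-0.3890, 0.7090, -0.2480, 0.1720, -0.2320, -0.0870]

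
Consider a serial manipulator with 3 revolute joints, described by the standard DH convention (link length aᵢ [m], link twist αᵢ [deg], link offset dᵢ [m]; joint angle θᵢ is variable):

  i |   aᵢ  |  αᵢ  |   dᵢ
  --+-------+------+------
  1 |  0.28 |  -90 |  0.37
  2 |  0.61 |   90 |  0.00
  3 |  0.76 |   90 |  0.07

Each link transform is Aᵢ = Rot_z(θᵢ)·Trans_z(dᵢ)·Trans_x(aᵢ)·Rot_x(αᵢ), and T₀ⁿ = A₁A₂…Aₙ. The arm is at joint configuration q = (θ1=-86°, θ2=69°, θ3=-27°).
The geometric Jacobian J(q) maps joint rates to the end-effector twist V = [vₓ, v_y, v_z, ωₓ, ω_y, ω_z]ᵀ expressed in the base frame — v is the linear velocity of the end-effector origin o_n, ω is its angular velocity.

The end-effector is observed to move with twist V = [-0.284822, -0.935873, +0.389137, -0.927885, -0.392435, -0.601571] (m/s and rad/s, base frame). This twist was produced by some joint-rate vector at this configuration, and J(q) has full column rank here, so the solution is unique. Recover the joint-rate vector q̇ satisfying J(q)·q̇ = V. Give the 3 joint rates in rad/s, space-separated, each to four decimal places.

-0.7270 -0.9530 0.3500

o_n = [-0.2879, -0.8287, -0.8066]
J₁: ẑ×o_n = [0.8287, -0.2879, 0.0000], ω = ẑ
J2: z=[0.9976, 0.0698, 0.0000] o=[0.0195, -0.2793, 0.3700] → [-0.0821, 1.1737, -0.5266, 0.9976, 0.0698, 0.0000]
J3: z=[0.0651, -0.9313, 0.3584] o=[0.0348, -0.4974, -0.1995] → [0.6841, -0.0761, -0.3221, 0.0651, -0.9313, 0.3584]
q̇ = J⁺·V = [-0.7270, -0.9530, 0.3500]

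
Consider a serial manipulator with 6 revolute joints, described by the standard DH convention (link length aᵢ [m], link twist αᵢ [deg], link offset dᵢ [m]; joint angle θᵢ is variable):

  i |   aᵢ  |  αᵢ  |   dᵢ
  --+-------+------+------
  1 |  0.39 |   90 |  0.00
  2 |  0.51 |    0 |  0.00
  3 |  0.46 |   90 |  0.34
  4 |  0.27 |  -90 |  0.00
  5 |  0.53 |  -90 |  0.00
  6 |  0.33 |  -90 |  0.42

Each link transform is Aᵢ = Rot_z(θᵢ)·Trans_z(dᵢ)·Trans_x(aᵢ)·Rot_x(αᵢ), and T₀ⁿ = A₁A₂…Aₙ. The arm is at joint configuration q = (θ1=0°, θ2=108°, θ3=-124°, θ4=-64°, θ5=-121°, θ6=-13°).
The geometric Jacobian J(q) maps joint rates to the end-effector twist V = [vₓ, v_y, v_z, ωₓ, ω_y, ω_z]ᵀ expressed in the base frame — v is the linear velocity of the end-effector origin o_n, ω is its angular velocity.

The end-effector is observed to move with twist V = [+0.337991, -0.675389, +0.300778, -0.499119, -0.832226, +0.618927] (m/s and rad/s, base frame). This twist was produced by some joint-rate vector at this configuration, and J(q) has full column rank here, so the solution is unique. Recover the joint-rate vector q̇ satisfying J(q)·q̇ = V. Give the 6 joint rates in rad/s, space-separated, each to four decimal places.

-0.2980 0.5590 0.2290 -0.5270 -0.6390 -0.4210

o_n = [0.5586, -0.2005, -0.5929]
J₁: ẑ×o_n = [0.2005, 0.5586, -0.0000], ω = ẑ
J2: z=[0.0000, -1.0000, 0.0000] o=[0.3900, 0.0000, 0.0000] → [0.5929, 0.0000, 0.1686, 0.0000, -1.0000, 0.0000]
J3: z=[0.0000, -1.0000, 0.0000] o=[0.2324, 0.0000, 0.4850] → [1.0779, 0.0000, 0.3262, 0.0000, -1.0000, 0.0000]
J4: z=[-0.2756, -0.0000, -0.9613] o=[0.6746, -0.3400, 0.3582] → [0.1341, -0.1506, -0.0385, -0.2756, -0.0000, -0.9613]
J5: z=[0.8640, -0.4384, -0.2477] o=[0.7884, -0.0973, 0.3256] → [0.3771, 0.8505, -0.1899, 0.8640, -0.4384, -0.2477]
J6: z=[0.2192, 0.7704, -0.5987] o=[0.5481, -0.3427, -0.0781] → [-0.3115, 0.1066, 0.0231, 0.2192, 0.7704, -0.5987]
q̇ = J⁺·V = [-0.2980, 0.5590, 0.2290, -0.5270, -0.6390, -0.4210]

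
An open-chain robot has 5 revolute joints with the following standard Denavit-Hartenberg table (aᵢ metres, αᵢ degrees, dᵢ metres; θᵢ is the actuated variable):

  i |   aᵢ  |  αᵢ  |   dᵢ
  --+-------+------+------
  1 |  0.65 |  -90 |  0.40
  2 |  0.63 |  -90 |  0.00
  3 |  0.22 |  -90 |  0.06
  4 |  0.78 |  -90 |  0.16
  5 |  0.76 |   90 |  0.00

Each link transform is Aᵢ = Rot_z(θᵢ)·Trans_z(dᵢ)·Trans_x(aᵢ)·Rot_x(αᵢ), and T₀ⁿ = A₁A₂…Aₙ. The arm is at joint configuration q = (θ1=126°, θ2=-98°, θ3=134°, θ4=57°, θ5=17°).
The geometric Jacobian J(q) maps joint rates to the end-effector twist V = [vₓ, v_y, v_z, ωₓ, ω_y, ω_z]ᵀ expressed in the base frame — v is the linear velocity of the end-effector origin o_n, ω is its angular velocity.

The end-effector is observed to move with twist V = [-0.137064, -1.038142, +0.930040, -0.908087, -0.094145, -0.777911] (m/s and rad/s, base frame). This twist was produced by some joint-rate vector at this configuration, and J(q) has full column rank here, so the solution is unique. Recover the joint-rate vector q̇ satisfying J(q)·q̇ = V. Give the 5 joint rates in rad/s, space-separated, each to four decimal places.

o_n = [0.9552, 0.0324, 0.1848]
J₁: ẑ×o_n = [-0.0324, 0.9552, 0.0000], ω = ẑ
J2: z=[-0.8090, -0.5878, 0.0000] o=[-0.3821, 0.5259, 0.4000] → [0.1265, -0.1741, 1.1853, -0.8090, -0.5878, 0.0000]
J3: z=[-0.5821, 0.8011, 0.1392] o=[-0.3305, 0.4549, 1.0239] → [-0.6134, -0.3095, -0.7841, -0.5821, 0.8011, 0.1392]
J4: z=[-0.6208, -0.3273, -0.7123] o=[-0.2499, 0.6132, 0.8809] → [-0.1859, -1.2906, 0.7551, -0.6208, -0.3273, -0.7123]
J5: z=[-0.1234, -0.8565, 0.5011] o=[0.2546, 0.2496, 0.3836] → [0.2792, 0.3266, 0.6269, -0.1234, -0.8565, 0.5011]
q̇ = J⁺·V = [-0.2390, 0.9220, 0.0470, 0.3380, -0.6080]

-0.2390 0.9220 0.0470 0.3380 -0.6080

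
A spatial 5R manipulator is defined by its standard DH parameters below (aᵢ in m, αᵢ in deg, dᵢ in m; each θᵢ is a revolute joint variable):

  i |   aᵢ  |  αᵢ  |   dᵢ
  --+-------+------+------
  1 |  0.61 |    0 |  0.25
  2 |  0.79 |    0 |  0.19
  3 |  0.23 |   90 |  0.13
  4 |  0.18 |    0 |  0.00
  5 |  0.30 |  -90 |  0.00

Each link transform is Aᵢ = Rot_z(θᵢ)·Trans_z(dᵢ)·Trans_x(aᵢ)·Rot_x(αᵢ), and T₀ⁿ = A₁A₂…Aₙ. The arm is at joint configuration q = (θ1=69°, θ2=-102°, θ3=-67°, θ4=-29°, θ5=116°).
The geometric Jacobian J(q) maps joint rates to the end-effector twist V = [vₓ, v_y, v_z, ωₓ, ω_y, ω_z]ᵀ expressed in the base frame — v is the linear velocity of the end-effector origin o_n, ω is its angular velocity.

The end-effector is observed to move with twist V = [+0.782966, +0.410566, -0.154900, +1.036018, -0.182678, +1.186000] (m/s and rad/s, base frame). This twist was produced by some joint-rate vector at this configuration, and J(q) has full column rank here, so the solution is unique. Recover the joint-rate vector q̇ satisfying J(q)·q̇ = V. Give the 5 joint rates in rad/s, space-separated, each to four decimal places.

o_n = [0.8112, -0.2578, 0.7823]
J₁: ẑ×o_n = [0.2578, 0.8112, -0.0000], ω = ẑ
J2: z=[0.0000, 0.0000, 1.0000] o=[0.2186, 0.5695, 0.2500] → [0.8273, 0.5925, -0.0000, 0.0000, 0.0000, 1.0000]
J3: z=[0.0000, 0.0000, 1.0000] o=[0.8812, 0.1392, 0.4400] → [0.3970, -0.0700, 0.0000, 0.0000, 0.0000, 1.0000]
J4: z=[-0.9848, 0.1736, 0.0000] o=[0.8412, -0.0873, 0.5700] → [0.0369, 0.2091, 0.1731, -0.9848, 0.1736, 0.0000]
J5: z=[-0.9848, 0.1736, 0.0000] o=[0.8139, -0.2423, 0.4827] → [0.0520, 0.2950, 0.0157, -0.9848, 0.1736, 0.0000]
q̇ = J⁺·V = [0.1680, 0.8760, 0.1420, -0.8790, -0.1730]

0.1680 0.8760 0.1420 -0.8790 -0.1730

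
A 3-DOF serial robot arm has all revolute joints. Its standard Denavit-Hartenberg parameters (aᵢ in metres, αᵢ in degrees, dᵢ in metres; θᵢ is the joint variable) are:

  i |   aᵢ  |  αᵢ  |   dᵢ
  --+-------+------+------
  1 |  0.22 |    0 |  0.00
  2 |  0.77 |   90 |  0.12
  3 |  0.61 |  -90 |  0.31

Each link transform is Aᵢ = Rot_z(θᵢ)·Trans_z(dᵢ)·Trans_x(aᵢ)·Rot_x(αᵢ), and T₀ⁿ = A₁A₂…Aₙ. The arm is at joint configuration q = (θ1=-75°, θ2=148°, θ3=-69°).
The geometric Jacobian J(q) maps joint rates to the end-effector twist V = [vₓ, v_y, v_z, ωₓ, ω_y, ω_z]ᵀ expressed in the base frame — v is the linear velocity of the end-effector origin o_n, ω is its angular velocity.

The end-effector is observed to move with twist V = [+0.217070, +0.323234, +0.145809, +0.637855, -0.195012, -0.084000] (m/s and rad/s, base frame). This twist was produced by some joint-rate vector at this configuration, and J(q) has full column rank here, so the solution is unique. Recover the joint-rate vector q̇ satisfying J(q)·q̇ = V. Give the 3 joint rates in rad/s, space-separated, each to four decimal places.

0.1610 -0.2450 0.6670

o_n = [0.6424, 0.6423, -0.4495]
J₁: ẑ×o_n = [-0.6423, 0.6424, 0.0000], ω = ẑ
J2: z=[0.0000, 0.0000, 1.0000] o=[0.0569, -0.2125, 0.0000] → [-0.8548, 0.5855, 0.0000, 0.0000, 0.0000, 1.0000]
J3: z=[0.9563, -0.2924, 0.0000] o=[0.2821, 0.5239, 0.1200] → [0.1665, 0.5446, 0.2186, 0.9563, -0.2924, 0.0000]
q̇ = J⁺·V = [0.1610, -0.2450, 0.6670]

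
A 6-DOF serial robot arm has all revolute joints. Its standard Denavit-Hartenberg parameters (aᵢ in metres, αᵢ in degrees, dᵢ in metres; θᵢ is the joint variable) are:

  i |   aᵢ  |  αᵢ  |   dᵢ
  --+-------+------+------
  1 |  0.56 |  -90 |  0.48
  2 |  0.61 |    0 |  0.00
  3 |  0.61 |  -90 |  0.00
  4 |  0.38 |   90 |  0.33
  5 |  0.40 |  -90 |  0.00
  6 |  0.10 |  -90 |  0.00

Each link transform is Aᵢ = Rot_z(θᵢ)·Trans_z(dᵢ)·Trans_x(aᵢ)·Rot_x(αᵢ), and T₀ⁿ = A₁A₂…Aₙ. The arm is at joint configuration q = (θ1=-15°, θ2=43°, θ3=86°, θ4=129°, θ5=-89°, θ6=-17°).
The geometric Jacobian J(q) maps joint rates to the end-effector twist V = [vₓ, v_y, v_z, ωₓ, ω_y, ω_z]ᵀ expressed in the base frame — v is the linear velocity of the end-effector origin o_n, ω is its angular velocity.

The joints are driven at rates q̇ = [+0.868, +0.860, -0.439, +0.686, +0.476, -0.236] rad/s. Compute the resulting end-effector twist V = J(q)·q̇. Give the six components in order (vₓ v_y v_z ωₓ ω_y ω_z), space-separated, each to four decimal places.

0.1513 0.7129 -0.0556 -0.7481 0.5160 0.8942

o_n = [0.7772, -0.5400, -0.3418]
J₁: ẑ×o_n = [0.5400, 0.7772, -0.0000], ω = ẑ
J2: z=[0.2588, 0.9659, 0.0000] o=[0.5409, -0.1449, 0.4800] → [-0.7938, 0.2127, -0.3305, 0.2588, 0.9659, 0.0000]
J3: z=[0.2588, 0.9659, 0.0000] o=[0.9718, -0.2604, 0.0640] → [-0.3920, 0.1050, 0.1156, 0.2588, 0.9659, 0.0000]
J4: z=[-0.7507, 0.2011, 0.6293] o=[0.6010, -0.1610, -0.4101] → [0.2522, 0.1621, 0.2490, -0.7507, 0.2011, 0.6293]
J5: z=[-0.6353, -0.4813, -0.6040] o=[0.4223, -0.4189, -0.0166] → [0.0834, -0.4211, 0.2478, -0.6353, -0.4813, -0.6040]
J6: z=[0.1683, -0.8495, 0.5000] o=[0.7237, -0.5053, -0.2648] → [0.0828, 0.0397, 0.0396, 0.1683, -0.8495, 0.5000]
V = J·q̇ = [0.1513, 0.7129, -0.0556, -0.7481, 0.5160, 0.8942]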